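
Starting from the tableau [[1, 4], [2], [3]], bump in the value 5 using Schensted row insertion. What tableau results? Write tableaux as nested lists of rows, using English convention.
[[1, 4, 5], [2], [3]]

5 is larger than every entry of row 1, so it is appended to row 1. The new tableau is [[1, 4, 5], [2], [3]].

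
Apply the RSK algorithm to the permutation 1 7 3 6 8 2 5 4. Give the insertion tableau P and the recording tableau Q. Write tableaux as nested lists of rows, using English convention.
Insert each entry of the permutation into P by Schensted row insertion, recording in Q the position of each new cell.

Insert 1: appended to row 1. P = [[1]].
Insert 7: appended to row 1. P = [[1, 7]].
Insert 3: 3 bumps 7 from row 1; 7 starts row 2. P = [[1, 3], [7]].
Insert 6: appended to row 1. P = [[1, 3, 6], [7]].
Insert 8: appended to row 1. P = [[1, 3, 6, 8], [7]].
Insert 2: 2 bumps 3 from row 1; 3 bumps 7 from row 2; 7 starts row 3. P = [[1, 2, 6, 8], [3], [7]].
Insert 5: 5 bumps 6 from row 1; 6 appends to row 2. P = [[1, 2, 5, 8], [3, 6], [7]].
Insert 4: 4 bumps 5 from row 1; 5 bumps 6 from row 2; 6 bumps 7 from row 3; 7 starts row 4. P = [[1, 2, 4, 8], [3, 5], [6], [7]].

So P = [[1, 2, 4, 8], [3, 5], [6], [7]], Q = [[1, 2, 4, 5], [3, 7], [6], [8]].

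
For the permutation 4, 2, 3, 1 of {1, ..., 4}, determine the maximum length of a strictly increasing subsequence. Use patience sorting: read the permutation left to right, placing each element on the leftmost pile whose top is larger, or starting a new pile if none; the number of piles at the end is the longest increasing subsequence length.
2

4: new pile. tops = [4]
2: onto pile 1 (replacing 4). tops = [2]
3: new pile. tops = [2, 3]
1: onto pile 1 (replacing 2). tops = [1, 3]

2 piles, so the longest increasing subsequence has length 2.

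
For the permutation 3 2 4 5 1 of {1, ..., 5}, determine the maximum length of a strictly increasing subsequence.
3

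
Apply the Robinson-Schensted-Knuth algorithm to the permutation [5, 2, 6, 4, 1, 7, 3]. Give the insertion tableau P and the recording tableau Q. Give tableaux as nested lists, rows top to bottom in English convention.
P = [[1, 3, 7], [2, 4], [5, 6]], Q = [[1, 3, 6], [2, 4], [5, 7]]

Insert each entry of the permutation into P by Schensted row insertion, recording in Q the position of each new cell.

Insert 5: appended to row 1. P = [[5]].
Insert 2: 2 bumps 5 from row 1; 5 starts row 2. P = [[2], [5]].
Insert 6: appended to row 1. P = [[2, 6], [5]].
Insert 4: 4 bumps 6 from row 1; 6 appends to row 2. P = [[2, 4], [5, 6]].
Insert 1: 1 bumps 2 from row 1; 2 bumps 5 from row 2; 5 starts row 3. P = [[1, 4], [2, 6], [5]].
Insert 7: appended to row 1. P = [[1, 4, 7], [2, 6], [5]].
Insert 3: 3 bumps 4 from row 1; 4 bumps 6 from row 2; 6 appends to row 3. P = [[1, 3, 7], [2, 4], [5, 6]].

So P = [[1, 3, 7], [2, 4], [5, 6]], Q = [[1, 3, 6], [2, 4], [5, 7]].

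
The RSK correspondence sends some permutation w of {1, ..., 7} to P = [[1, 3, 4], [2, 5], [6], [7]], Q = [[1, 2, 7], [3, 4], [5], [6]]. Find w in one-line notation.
Reverse the RSK construction: for i from n down to 1, find the cell of Q containing i, remove the entry at that cell from P, and reverse-bump it up through P; the value ejected from row 1 is w(i).

Step i=7: Q has 7 at row 1, column 3; remove that cell from P, ejecting 4. So w(7) = 4. P is now [[1, 3], [2, 5], [6], [7]].
Step i=6: Q has 6 at row 4, column 1; remove 7 from row 4 of P and reverse-bump: 7 enters row 3 and ejects 6; 6 enters row 2 and ejects 5; 5 enters row 1 and ejects 3. So w(6) = 3. P is now [[1, 5], [2, 6], [7]].
Step i=5: Q has 5 at row 3, column 1; remove 7 from row 3 of P and reverse-bump: 7 enters row 2 and ejects 6; 6 enters row 1 and ejects 5. So w(5) = 5. P is now [[1, 6], [2, 7]].
Step i=4: Q has 4 at row 2, column 2; remove 7 from row 2 of P and reverse-bump: 7 enters row 1 and ejects 6. So w(4) = 6. P is now [[1, 7], [2]].
Step i=3: Q has 3 at row 2, column 1; remove 2 from row 2 of P and reverse-bump: 2 enters row 1 and ejects 1. So w(3) = 1. P is now [[2, 7]].
Step i=2: Q has 2 at row 1, column 2; remove that cell from P, ejecting 7. So w(2) = 7. P is now [[2]].
Step i=1: Q has 1 at row 1, column 1; remove that cell from P, ejecting 2. So w(1) = 2. P is now [].

So w = 2 7 1 6 5 3 4.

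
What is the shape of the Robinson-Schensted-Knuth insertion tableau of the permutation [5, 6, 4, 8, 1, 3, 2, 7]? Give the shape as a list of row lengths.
[3, 3, 1, 1]

Row-insert each entry into an empty tableau.

After inserting 5: P = [[5]].
After inserting 6: P = [[5, 6]].
After inserting 4: P = [[4, 6], [5]].
After inserting 8: P = [[4, 6, 8], [5]].
After inserting 1: P = [[1, 6, 8], [4], [5]].
After inserting 3: P = [[1, 3, 8], [4, 6], [5]].
After inserting 2: P = [[1, 2, 8], [3, 6], [4], [5]].
After inserting 7: P = [[1, 2, 7], [3, 6, 8], [4], [5]].

The final insertion tableau P = [[1, 2, 7], [3, 6, 8], [4], [5]] has shape [3, 3, 1, 1].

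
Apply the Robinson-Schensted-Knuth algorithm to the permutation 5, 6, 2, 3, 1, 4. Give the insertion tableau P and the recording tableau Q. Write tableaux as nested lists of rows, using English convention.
P = [[1, 3, 4], [2, 6], [5]], Q = [[1, 2, 6], [3, 4], [5]]

Insert each entry of the permutation into P by Schensted row insertion, recording in Q the position of each new cell.

Insert 5: appended to row 1. P = [[5]].
Insert 6: appended to row 1. P = [[5, 6]].
Insert 2: 2 bumps 5 from row 1; 5 starts row 2. P = [[2, 6], [5]].
Insert 3: 3 bumps 6 from row 1; 6 appends to row 2. P = [[2, 3], [5, 6]].
Insert 1: 1 bumps 2 from row 1; 2 bumps 5 from row 2; 5 starts row 3. P = [[1, 3], [2, 6], [5]].
Insert 4: appended to row 1. P = [[1, 3, 4], [2, 6], [5]].

So P = [[1, 3, 4], [2, 6], [5]], Q = [[1, 2, 6], [3, 4], [5]].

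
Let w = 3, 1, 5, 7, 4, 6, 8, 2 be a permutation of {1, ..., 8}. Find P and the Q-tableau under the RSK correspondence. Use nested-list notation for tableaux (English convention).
Insert each entry of the permutation into P by Schensted row insertion, recording in Q the position of each new cell.

Insert 3: appended to row 1. P = [[3]].
Insert 1: 1 bumps 3 from row 1; 3 starts row 2. P = [[1], [3]].
Insert 5: appended to row 1. P = [[1, 5], [3]].
Insert 7: appended to row 1. P = [[1, 5, 7], [3]].
Insert 4: 4 bumps 5 from row 1; 5 appends to row 2. P = [[1, 4, 7], [3, 5]].
Insert 6: 6 bumps 7 from row 1; 7 appends to row 2. P = [[1, 4, 6], [3, 5, 7]].
Insert 8: appended to row 1. P = [[1, 4, 6, 8], [3, 5, 7]].
Insert 2: 2 bumps 4 from row 1; 4 bumps 5 from row 2; 5 starts row 3. P = [[1, 2, 6, 8], [3, 4, 7], [5]].

So P = [[1, 2, 6, 8], [3, 4, 7], [5]], Q = [[1, 3, 4, 7], [2, 5, 6], [8]].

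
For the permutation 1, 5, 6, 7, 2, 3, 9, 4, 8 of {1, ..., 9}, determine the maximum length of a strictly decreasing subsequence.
2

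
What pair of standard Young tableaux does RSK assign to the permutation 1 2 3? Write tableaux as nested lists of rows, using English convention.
P = [[1, 2, 3]], Q = [[1, 2, 3]]

Insert each entry of the permutation into P by Schensted row insertion, recording in Q the position of each new cell.

Insert 1: appended to row 1. P = [[1]].
Insert 2: appended to row 1. P = [[1, 2]].
Insert 3: appended to row 1. P = [[1, 2, 3]].

So P = [[1, 2, 3]], Q = [[1, 2, 3]].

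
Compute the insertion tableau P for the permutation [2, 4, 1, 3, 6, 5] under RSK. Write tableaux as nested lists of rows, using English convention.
P = [[1, 3, 5], [2, 4, 6]]

Insert 2: appended to row 1. P = [[2]].
Insert 4: appended to row 1. P = [[2, 4]].
Insert 1: 1 bumps 2 from row 1; 2 starts row 2. P = [[1, 4], [2]].
Insert 3: 3 bumps 4 from row 1; 4 appends to row 2. P = [[1, 3], [2, 4]].
Insert 6: appended to row 1. P = [[1, 3, 6], [2, 4]].
Insert 5: 5 bumps 6 from row 1; 6 appends to row 2. P = [[1, 3, 5], [2, 4, 6]].

So P = [[1, 3, 5], [2, 4, 6]].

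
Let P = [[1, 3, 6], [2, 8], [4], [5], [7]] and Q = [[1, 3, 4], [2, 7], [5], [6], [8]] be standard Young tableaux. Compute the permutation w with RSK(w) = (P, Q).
7 2 5 8 4 3 6 1

Reverse the RSK construction: for i from n down to 1, find the cell of Q containing i, remove the entry at that cell from P, and reverse-bump it up through P; the value ejected from row 1 is w(i).

Step i=8: Q has 8 at row 5, column 1; remove 7 from row 5 of P and reverse-bump: 7 enters row 4 and ejects 5; 5 enters row 3 and ejects 4; 4 enters row 2 and ejects 2; 2 enters row 1 and ejects 1. So w(8) = 1. P is now [[2, 3, 6], [4, 8], [5], [7]].
Step i=7: Q has 7 at row 2, column 2; remove 8 from row 2 of P and reverse-bump: 8 enters row 1 and ejects 6. So w(7) = 6. P is now [[2, 3, 8], [4], [5], [7]].
Step i=6: Q has 6 at row 4, column 1; remove 7 from row 4 of P and reverse-bump: 7 enters row 3 and ejects 5; 5 enters row 2 and ejects 4; 4 enters row 1 and ejects 3. So w(6) = 3. P is now [[2, 4, 8], [5], [7]].
Step i=5: Q has 5 at row 3, column 1; remove 7 from row 3 of P and reverse-bump: 7 enters row 2 and ejects 5; 5 enters row 1 and ejects 4. So w(5) = 4. P is now [[2, 5, 8], [7]].
Step i=4: Q has 4 at row 1, column 3; remove that cell from P, ejecting 8. So w(4) = 8. P is now [[2, 5], [7]].
Step i=3: Q has 3 at row 1, column 2; remove that cell from P, ejecting 5. So w(3) = 5. P is now [[2], [7]].
Step i=2: Q has 2 at row 2, column 1; remove 7 from row 2 of P and reverse-bump: 7 enters row 1 and ejects 2. So w(2) = 2. P is now [[7]].
Step i=1: Q has 1 at row 1, column 1; remove that cell from P, ejecting 7. So w(1) = 7. P is now [].

So w = 7 2 5 8 4 3 6 1.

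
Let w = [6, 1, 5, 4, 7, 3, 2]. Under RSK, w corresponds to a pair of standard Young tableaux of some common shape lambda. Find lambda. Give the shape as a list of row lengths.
Row-insert each entry into an empty tableau.

After inserting 6: P = [[6]].
After inserting 1: P = [[1], [6]].
After inserting 5: P = [[1, 5], [6]].
After inserting 4: P = [[1, 4], [5], [6]].
After inserting 7: P = [[1, 4, 7], [5], [6]].
After inserting 3: P = [[1, 3, 7], [4], [5], [6]].
After inserting 2: P = [[1, 2, 7], [3], [4], [5], [6]].

The final insertion tableau P = [[1, 2, 7], [3], [4], [5], [6]] has shape [3, 1, 1, 1, 1].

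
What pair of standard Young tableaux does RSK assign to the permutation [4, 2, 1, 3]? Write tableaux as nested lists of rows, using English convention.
P = [[1, 3], [2], [4]], Q = [[1, 4], [2], [3]]

Insert each entry of the permutation into P by Schensted row insertion, recording in Q the position of each new cell.

Insert 4: appended to row 1. P = [[4]].
Insert 2: 2 bumps 4 from row 1; 4 starts row 2. P = [[2], [4]].
Insert 1: 1 bumps 2 from row 1; 2 bumps 4 from row 2; 4 starts row 3. P = [[1], [2], [4]].
Insert 3: appended to row 1. P = [[1, 3], [2], [4]].

So P = [[1, 3], [2], [4]], Q = [[1, 4], [2], [3]].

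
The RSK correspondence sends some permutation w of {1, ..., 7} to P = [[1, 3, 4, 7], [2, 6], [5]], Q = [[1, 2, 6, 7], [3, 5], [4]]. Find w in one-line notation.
Reverse RSK: for i = n, n-1, ..., 1, locate i in Q, remove the corresponding corner cell from P, and reverse-bump its entry up through P; the value ejected from row 1 is w(i).

So w = 5 6 2 1 3 4 7.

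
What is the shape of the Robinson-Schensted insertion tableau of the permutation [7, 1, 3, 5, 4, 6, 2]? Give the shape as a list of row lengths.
RSK row insertion gives P = [[1, 2, 4, 6], [3], [5], [7]], which has shape [4, 1, 1, 1].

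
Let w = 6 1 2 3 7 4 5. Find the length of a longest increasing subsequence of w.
5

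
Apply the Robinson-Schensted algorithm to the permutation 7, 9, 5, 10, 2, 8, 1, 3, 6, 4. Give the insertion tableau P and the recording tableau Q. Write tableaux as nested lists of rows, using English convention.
Insert each entry of the permutation into P by Schensted row insertion, recording in Q the position of each new cell.

Insert 7: appended to row 1. P = [[7]].
Insert 9: appended to row 1. P = [[7, 9]].
Insert 5: 5 bumps 7 from row 1; 7 starts row 2. P = [[5, 9], [7]].
Insert 10: appended to row 1. P = [[5, 9, 10], [7]].
Insert 2: 2 bumps 5 from row 1; 5 bumps 7 from row 2; 7 starts row 3. P = [[2, 9, 10], [5], [7]].
Insert 8: 8 bumps 9 from row 1; 9 appends to row 2. P = [[2, 8, 10], [5, 9], [7]].
Insert 1: 1 bumps 2 from row 1; 2 bumps 5 from row 2; 5 bumps 7 from row 3; 7 starts row 4. P = [[1, 8, 10], [2, 9], [5], [7]].
Insert 3: 3 bumps 8 from row 1; 8 bumps 9 from row 2; 9 appends to row 3. P = [[1, 3, 10], [2, 8], [5, 9], [7]].
Insert 6: 6 bumps 10 from row 1; 10 appends to row 2. P = [[1, 3, 6], [2, 8, 10], [5, 9], [7]].
Insert 4: 4 bumps 6 from row 1; 6 bumps 8 from row 2; 8 bumps 9 from row 3; 9 appends to row 4. P = [[1, 3, 4], [2, 6, 10], [5, 8], [7, 9]].

So P = [[1, 3, 4], [2, 6, 10], [5, 8], [7, 9]], Q = [[1, 2, 4], [3, 6, 9], [5, 8], [7, 10]].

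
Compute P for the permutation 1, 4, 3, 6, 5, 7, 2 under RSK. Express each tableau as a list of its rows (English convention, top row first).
After inserting 1: P = [[1]].
After inserting 4: P = [[1, 4]].
After inserting 3: P = [[1, 3], [4]].
After inserting 6: P = [[1, 3, 6], [4]].
After inserting 5: P = [[1, 3, 5], [4, 6]].
After inserting 7: P = [[1, 3, 5, 7], [4, 6]].
After inserting 2: P = [[1, 2, 5, 7], [3, 6], [4]].

So P = [[1, 2, 5, 7], [3, 6], [4]].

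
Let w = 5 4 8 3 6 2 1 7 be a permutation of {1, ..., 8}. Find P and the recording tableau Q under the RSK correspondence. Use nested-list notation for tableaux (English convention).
Insert each entry of the permutation into P by Schensted row insertion, recording in Q the position of each new cell.

Insert 5: appended to row 1. P = [[5]], Q = [[1]].
Insert 4: 4 bumps 5 from row 1; 5 starts row 2. P = [[4], [5]], Q = [[1], [2]].
Insert 8: appended to row 1. P = [[4, 8], [5]], Q = [[1, 3], [2]].
Insert 3: 3 bumps 4 from row 1; 4 bumps 5 from row 2; 5 starts row 3. P = [[3, 8], [4], [5]], Q = [[1, 3], [2], [4]].
Insert 6: 6 bumps 8 from row 1; 8 appends to row 2. P = [[3, 6], [4, 8], [5]], Q = [[1, 3], [2, 5], [4]].
Insert 2: 2 bumps 3 from row 1; 3 bumps 4 from row 2; 4 bumps 5 from row 3; 5 starts row 4. P = [[2, 6], [3, 8], [4], [5]], Q = [[1, 3], [2, 5], [4], [6]].
Insert 1: 1 bumps 2 from row 1; 2 bumps 3 from row 2; 3 bumps 4 from row 3; 4 bumps 5 from row 4; 5 starts row 5. P = [[1, 6], [2, 8], [3], [4], [5]], Q = [[1, 3], [2, 5], [4], [6], [7]].
Insert 7: appended to row 1. P = [[1, 6, 7], [2, 8], [3], [4], [5]], Q = [[1, 3, 8], [2, 5], [4], [6], [7]].

So P = [[1, 6, 7], [2, 8], [3], [4], [5]], Q = [[1, 3, 8], [2, 5], [4], [6], [7]].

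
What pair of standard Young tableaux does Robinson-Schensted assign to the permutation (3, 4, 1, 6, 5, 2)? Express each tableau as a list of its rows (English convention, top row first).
Insert each entry of the permutation into P by Schensted row insertion, recording in Q the position of each new cell.

Insert 3: appended to row 1. P = [[3]], Q = [[1]].
Insert 4: appended to row 1. P = [[3, 4]], Q = [[1, 2]].
Insert 1: 1 bumps 3 from row 1; 3 starts row 2. P = [[1, 4], [3]], Q = [[1, 2], [3]].
Insert 6: appended to row 1. P = [[1, 4, 6], [3]], Q = [[1, 2, 4], [3]].
Insert 5: 5 bumps 6 from row 1; 6 appends to row 2. P = [[1, 4, 5], [3, 6]], Q = [[1, 2, 4], [3, 5]].
Insert 2: 2 bumps 4 from row 1; 4 bumps 6 from row 2; 6 starts row 3. P = [[1, 2, 5], [3, 4], [6]], Q = [[1, 2, 4], [3, 5], [6]].

So P = [[1, 2, 5], [3, 4], [6]], Q = [[1, 2, 4], [3, 5], [6]].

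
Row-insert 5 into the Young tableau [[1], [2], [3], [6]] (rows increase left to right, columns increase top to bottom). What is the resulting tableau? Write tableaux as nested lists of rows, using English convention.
[[1, 5], [2], [3], [6]]

5 is larger than every entry of row 1, so it is appended to row 1. The new tableau is [[1, 5], [2], [3], [6]].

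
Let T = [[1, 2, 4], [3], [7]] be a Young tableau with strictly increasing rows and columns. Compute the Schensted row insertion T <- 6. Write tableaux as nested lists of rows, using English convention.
[[1, 2, 4, 6], [3], [7]]

6 is larger than every entry of row 1, so it is appended to row 1. The new tableau is [[1, 2, 4, 6], [3], [7]].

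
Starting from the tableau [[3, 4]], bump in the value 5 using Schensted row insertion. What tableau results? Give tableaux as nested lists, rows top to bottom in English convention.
[[3, 4, 5]]

5 is larger than every entry of row 1, so it is appended to row 1. The new tableau is [[3, 4, 5]].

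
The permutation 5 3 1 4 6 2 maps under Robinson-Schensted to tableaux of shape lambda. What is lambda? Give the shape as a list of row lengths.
Row-insert each entry into an empty tableau.

After inserting 5: P = [[5]].
After inserting 3: P = [[3], [5]].
After inserting 1: P = [[1], [3], [5]].
After inserting 4: P = [[1, 4], [3], [5]].
After inserting 6: P = [[1, 4, 6], [3], [5]].
After inserting 2: P = [[1, 2, 6], [3, 4], [5]].

The final insertion tableau P = [[1, 2, 6], [3, 4], [5]] has shape [3, 2, 1].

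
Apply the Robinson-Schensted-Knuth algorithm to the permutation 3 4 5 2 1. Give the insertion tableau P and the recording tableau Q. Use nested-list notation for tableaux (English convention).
P = [[1, 4, 5], [2], [3]], Q = [[1, 2, 3], [4], [5]]

Insert each entry of the permutation into P by Schensted row insertion, recording in Q the position of each new cell.

After inserting 3: P = [[3]].
After inserting 4: P = [[3, 4]].
After inserting 5: P = [[3, 4, 5]].
After inserting 2: P = [[2, 4, 5], [3]].
After inserting 1: P = [[1, 4, 5], [2], [3]].

So P = [[1, 4, 5], [2], [3]], Q = [[1, 2, 3], [4], [5]].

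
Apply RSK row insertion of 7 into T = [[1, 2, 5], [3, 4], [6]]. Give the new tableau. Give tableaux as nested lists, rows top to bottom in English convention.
7 is larger than every entry of row 1, so it is appended to row 1. The new tableau is [[1, 2, 5, 7], [3, 4], [6]].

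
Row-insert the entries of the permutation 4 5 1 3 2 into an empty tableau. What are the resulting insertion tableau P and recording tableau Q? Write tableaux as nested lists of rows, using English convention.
Insert each entry of the permutation into P by Schensted row insertion, recording in Q the position of each new cell.

Insert 4: appended to row 1. P = [[4]], Q = [[1]].
Insert 5: appended to row 1. P = [[4, 5]], Q = [[1, 2]].
Insert 1: 1 bumps 4 from row 1; 4 starts row 2. P = [[1, 5], [4]], Q = [[1, 2], [3]].
Insert 3: 3 bumps 5 from row 1; 5 appends to row 2. P = [[1, 3], [4, 5]], Q = [[1, 2], [3, 4]].
Insert 2: 2 bumps 3 from row 1; 3 bumps 4 from row 2; 4 starts row 3. P = [[1, 2], [3, 5], [4]], Q = [[1, 2], [3, 4], [5]].

So P = [[1, 2], [3, 5], [4]], Q = [[1, 2], [3, 4], [5]].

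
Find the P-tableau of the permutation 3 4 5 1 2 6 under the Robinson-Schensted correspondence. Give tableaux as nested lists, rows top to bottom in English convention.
Insert 3: appended to row 1. P = [[3]].
Insert 4: appended to row 1. P = [[3, 4]].
Insert 5: appended to row 1. P = [[3, 4, 5]].
Insert 1: 1 bumps 3 from row 1; 3 starts row 2. P = [[1, 4, 5], [3]].
Insert 2: 2 bumps 4 from row 1; 4 appends to row 2. P = [[1, 2, 5], [3, 4]].
Insert 6: appended to row 1. P = [[1, 2, 5, 6], [3, 4]].

So P = [[1, 2, 5, 6], [3, 4]].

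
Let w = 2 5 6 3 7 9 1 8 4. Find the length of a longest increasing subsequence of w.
5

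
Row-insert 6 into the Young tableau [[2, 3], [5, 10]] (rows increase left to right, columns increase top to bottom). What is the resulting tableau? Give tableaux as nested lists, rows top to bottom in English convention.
[[2, 3, 6], [5, 10]]

6 is larger than every entry of row 1, so it is appended to row 1. The new tableau is [[2, 3, 6], [5, 10]].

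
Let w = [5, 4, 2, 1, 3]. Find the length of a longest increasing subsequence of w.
2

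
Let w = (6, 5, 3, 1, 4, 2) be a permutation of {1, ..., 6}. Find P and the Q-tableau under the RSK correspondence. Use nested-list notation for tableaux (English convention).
P = [[1, 2], [3, 4], [5], [6]], Q = [[1, 5], [2, 6], [3], [4]]

Insert each entry of the permutation into P by Schensted row insertion, recording in Q the position of each new cell.

Insert 6: appended to row 1. P = [[6]].
Insert 5: 5 bumps 6 from row 1; 6 starts row 2. P = [[5], [6]].
Insert 3: 3 bumps 5 from row 1; 5 bumps 6 from row 2; 6 starts row 3. P = [[3], [5], [6]].
Insert 1: 1 bumps 3 from row 1; 3 bumps 5 from row 2; 5 bumps 6 from row 3; 6 starts row 4. P = [[1], [3], [5], [6]].
Insert 4: appended to row 1. P = [[1, 4], [3], [5], [6]].
Insert 2: 2 bumps 4 from row 1; 4 appends to row 2. P = [[1, 2], [3, 4], [5], [6]].

So P = [[1, 2], [3, 4], [5], [6]], Q = [[1, 5], [2, 6], [3], [4]].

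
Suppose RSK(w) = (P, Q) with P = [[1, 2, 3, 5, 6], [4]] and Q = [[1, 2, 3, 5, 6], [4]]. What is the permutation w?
Reverse the RSK construction: for i from n down to 1, find the cell of Q containing i, remove the entry at that cell from P, and reverse-bump it up through P; the value ejected from row 1 is w(i).

Step i=6: Q has 6 at row 1, column 5; remove that cell from P, ejecting 6. So w(6) = 6. P is now [[1, 2, 3, 5], [4]].
Step i=5: Q has 5 at row 1, column 4; remove that cell from P, ejecting 5. So w(5) = 5. P is now [[1, 2, 3], [4]].
Step i=4: Q has 4 at row 2, column 1; remove 4 from row 2 of P and reverse-bump: 4 enters row 1 and ejects 3. So w(4) = 3. P is now [[1, 2, 4]].
Step i=3: Q has 3 at row 1, column 3; remove that cell from P, ejecting 4. So w(3) = 4. P is now [[1, 2]].
Step i=2: Q has 2 at row 1, column 2; remove that cell from P, ejecting 2. So w(2) = 2. P is now [[1]].
Step i=1: Q has 1 at row 1, column 1; remove that cell from P, ejecting 1. So w(1) = 1. P is now [].

So w = 1 2 4 3 5 6.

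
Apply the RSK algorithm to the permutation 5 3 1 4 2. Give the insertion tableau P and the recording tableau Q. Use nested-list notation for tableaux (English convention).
P = [[1, 2], [3, 4], [5]], Q = [[1, 4], [2, 5], [3]]

Insert each entry of the permutation into P by Schensted row insertion, recording in Q the position of each new cell.

Insert 5: appended to row 1. P = [[5]].
Insert 3: 3 bumps 5 from row 1; 5 starts row 2. P = [[3], [5]].
Insert 1: 1 bumps 3 from row 1; 3 bumps 5 from row 2; 5 starts row 3. P = [[1], [3], [5]].
Insert 4: appended to row 1. P = [[1, 4], [3], [5]].
Insert 2: 2 bumps 4 from row 1; 4 appends to row 2. P = [[1, 2], [3, 4], [5]].

So P = [[1, 2], [3, 4], [5]], Q = [[1, 4], [2, 5], [3]].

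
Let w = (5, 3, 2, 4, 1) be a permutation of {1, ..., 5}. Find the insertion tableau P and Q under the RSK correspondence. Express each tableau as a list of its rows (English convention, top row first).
Insert each entry of the permutation into P by Schensted row insertion, recording in Q the position of each new cell.

Insert 5: appended to row 1. P = [[5]].
Insert 3: 3 bumps 5 from row 1; 5 starts row 2. P = [[3], [5]].
Insert 2: 2 bumps 3 from row 1; 3 bumps 5 from row 2; 5 starts row 3. P = [[2], [3], [5]].
Insert 4: appended to row 1. P = [[2, 4], [3], [5]].
Insert 1: 1 bumps 2 from row 1; 2 bumps 3 from row 2; 3 bumps 5 from row 3; 5 starts row 4. P = [[1, 4], [2], [3], [5]].

So P = [[1, 4], [2], [3], [5]], Q = [[1, 4], [2], [3], [5]].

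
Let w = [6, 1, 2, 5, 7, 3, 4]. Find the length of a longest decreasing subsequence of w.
3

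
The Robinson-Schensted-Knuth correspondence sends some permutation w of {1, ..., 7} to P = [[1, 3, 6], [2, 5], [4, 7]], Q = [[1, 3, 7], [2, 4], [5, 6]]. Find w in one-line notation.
Reverse the RSK construction: for i from n down to 1, find the cell of Q containing i, remove the entry at that cell from P, and reverse-bump it up through P; the value ejected from row 1 is w(i).

Step i=7: Q has 7 at row 1, column 3; remove that cell from P, ejecting 6. So w(7) = 6. P is now [[1, 3], [2, 5], [4, 7]].
Step i=6: Q has 6 at row 3, column 2; remove 7 from row 3 of P and reverse-bump: 7 enters row 2 and ejects 5; 5 enters row 1 and ejects 3. So w(6) = 3. P is now [[1, 5], [2, 7], [4]].
Step i=5: Q has 5 at row 3, column 1; remove 4 from row 3 of P and reverse-bump: 4 enters row 2 and ejects 2; 2 enters row 1 and ejects 1. So w(5) = 1. P is now [[2, 5], [4, 7]].
Step i=4: Q has 4 at row 2, column 2; remove 7 from row 2 of P and reverse-bump: 7 enters row 1 and ejects 5. So w(4) = 5. P is now [[2, 7], [4]].
Step i=3: Q has 3 at row 1, column 2; remove that cell from P, ejecting 7. So w(3) = 7. P is now [[2], [4]].
Step i=2: Q has 2 at row 2, column 1; remove 4 from row 2 of P and reverse-bump: 4 enters row 1 and ejects 2. So w(2) = 2. P is now [[4]].
Step i=1: Q has 1 at row 1, column 1; remove that cell from P, ejecting 4. So w(1) = 4. P is now [].

So w = 4 2 7 5 1 3 6.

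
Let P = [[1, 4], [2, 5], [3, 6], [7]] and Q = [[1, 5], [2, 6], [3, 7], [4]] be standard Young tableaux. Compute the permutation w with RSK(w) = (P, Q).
Reverse the RSK construction: for i from n down to 1, find the cell of Q containing i, remove the entry at that cell from P, and reverse-bump it up through P; the value ejected from row 1 is w(i).

Step i=7: Q has 7 at row 3, column 2; remove 6 from row 3 of P and reverse-bump: 6 enters row 2 and ejects 5; 5 enters row 1 and ejects 4. So w(7) = 4. P is now [[1, 5], [2, 6], [3], [7]].
Step i=6: Q has 6 at row 2, column 2; remove 6 from row 2 of P and reverse-bump: 6 enters row 1 and ejects 5. So w(6) = 5. P is now [[1, 6], [2], [3], [7]].
Step i=5: Q has 5 at row 1, column 2; remove that cell from P, ejecting 6. So w(5) = 6. P is now [[1], [2], [3], [7]].
Step i=4: Q has 4 at row 4, column 1; remove 7 from row 4 of P and reverse-bump: 7 enters row 3 and ejects 3; 3 enters row 2 and ejects 2; 2 enters row 1 and ejects 1. So w(4) = 1. P is now [[2], [3], [7]].
Step i=3: Q has 3 at row 3, column 1; remove 7 from row 3 of P and reverse-bump: 7 enters row 2 and ejects 3; 3 enters row 1 and ejects 2. So w(3) = 2. P is now [[3], [7]].
Step i=2: Q has 2 at row 2, column 1; remove 7 from row 2 of P and reverse-bump: 7 enters row 1 and ejects 3. So w(2) = 3. P is now [[7]].
Step i=1: Q has 1 at row 1, column 1; remove that cell from P, ejecting 7. So w(1) = 7. P is now [].

So w = 7 3 2 1 6 5 4.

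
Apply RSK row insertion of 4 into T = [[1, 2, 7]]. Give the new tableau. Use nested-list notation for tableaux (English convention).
[[1, 2, 4], [7]]

In row 1, 4 replaces 7 (the leftmost entry greater than 4); 7 is bumped to row 2. 7 starts a new row 2. The new tableau is [[1, 2, 4], [7]].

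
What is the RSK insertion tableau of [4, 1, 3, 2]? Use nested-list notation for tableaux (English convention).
P = [[1, 2], [3], [4]]

After inserting 4: P = [[4]].
After inserting 1: P = [[1], [4]].
After inserting 3: P = [[1, 3], [4]].
After inserting 2: P = [[1, 2], [3], [4]].

So P = [[1, 2], [3], [4]].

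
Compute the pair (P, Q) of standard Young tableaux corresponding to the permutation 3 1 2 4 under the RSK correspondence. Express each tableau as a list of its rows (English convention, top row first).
P = [[1, 2, 4], [3]], Q = [[1, 3, 4], [2]]

Insert each entry of the permutation into P by Schensted row insertion, recording in Q the position of each new cell.

Insert 3: appended to row 1. P = [[3]], Q = [[1]].
Insert 1: 1 bumps 3 from row 1; 3 starts row 2. P = [[1], [3]], Q = [[1], [2]].
Insert 2: appended to row 1. P = [[1, 2], [3]], Q = [[1, 3], [2]].
Insert 4: appended to row 1. P = [[1, 2, 4], [3]], Q = [[1, 3, 4], [2]].

So P = [[1, 2, 4], [3]], Q = [[1, 3, 4], [2]].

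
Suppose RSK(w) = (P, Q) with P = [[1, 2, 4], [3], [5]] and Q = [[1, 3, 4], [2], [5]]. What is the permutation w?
5 1 3 4 2

Reverse the RSK construction: for i from n down to 1, find the cell of Q containing i, remove the entry at that cell from P, and reverse-bump it up through P; the value ejected from row 1 is w(i).

Step i=5: Q has 5 at row 3, column 1; remove 5 from row 3 of P and reverse-bump: 5 enters row 2 and ejects 3; 3 enters row 1 and ejects 2. So w(5) = 2. P is now [[1, 3, 4], [5]].
Step i=4: Q has 4 at row 1, column 3; remove that cell from P, ejecting 4. So w(4) = 4. P is now [[1, 3], [5]].
Step i=3: Q has 3 at row 1, column 2; remove that cell from P, ejecting 3. So w(3) = 3. P is now [[1], [5]].
Step i=2: Q has 2 at row 2, column 1; remove 5 from row 2 of P and reverse-bump: 5 enters row 1 and ejects 1. So w(2) = 1. P is now [[5]].
Step i=1: Q has 1 at row 1, column 1; remove that cell from P, ejecting 5. So w(1) = 5. P is now [].

So w = 5 1 3 4 2.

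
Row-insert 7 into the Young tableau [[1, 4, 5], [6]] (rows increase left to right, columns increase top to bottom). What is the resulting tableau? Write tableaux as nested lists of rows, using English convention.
[[1, 4, 5, 7], [6]]

7 is larger than every entry of row 1, so it is appended to row 1. The new tableau is [[1, 4, 5, 7], [6]].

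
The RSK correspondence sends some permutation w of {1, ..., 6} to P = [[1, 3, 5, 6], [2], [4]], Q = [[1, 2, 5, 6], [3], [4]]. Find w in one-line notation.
2 4 3 1 5 6

Reverse the RSK construction: for i from n down to 1, find the cell of Q containing i, remove the entry at that cell from P, and reverse-bump it up through P; the value ejected from row 1 is w(i).

Step i=6: Q has 6 at row 1, column 4; remove that cell from P, ejecting 6. So w(6) = 6. P is now [[1, 3, 5], [2], [4]].
Step i=5: Q has 5 at row 1, column 3; remove that cell from P, ejecting 5. So w(5) = 5. P is now [[1, 3], [2], [4]].
Step i=4: Q has 4 at row 3, column 1; remove 4 from row 3 of P and reverse-bump: 4 enters row 2 and ejects 2; 2 enters row 1 and ejects 1. So w(4) = 1. P is now [[2, 3], [4]].
Step i=3: Q has 3 at row 2, column 1; remove 4 from row 2 of P and reverse-bump: 4 enters row 1 and ejects 3. So w(3) = 3. P is now [[2, 4]].
Step i=2: Q has 2 at row 1, column 2; remove that cell from P, ejecting 4. So w(2) = 4. P is now [[2]].
Step i=1: Q has 1 at row 1, column 1; remove that cell from P, ejecting 2. So w(1) = 2. P is now [].

So w = 2 4 3 1 5 6.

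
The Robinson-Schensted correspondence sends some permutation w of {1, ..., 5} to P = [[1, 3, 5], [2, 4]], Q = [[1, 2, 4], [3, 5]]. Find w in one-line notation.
2 4 1 5 3

Reverse the RSK construction: for i from n down to 1, find the cell of Q containing i, remove the entry at that cell from P, and reverse-bump it up through P; the value ejected from row 1 is w(i).

Step i=5: Q has 5 at row 2, column 2; remove 4 from row 2 of P and reverse-bump: 4 enters row 1 and ejects 3. So w(5) = 3. P is now [[1, 4, 5], [2]].
Step i=4: Q has 4 at row 1, column 3; remove that cell from P, ejecting 5. So w(4) = 5. P is now [[1, 4], [2]].
Step i=3: Q has 3 at row 2, column 1; remove 2 from row 2 of P and reverse-bump: 2 enters row 1 and ejects 1. So w(3) = 1. P is now [[2, 4]].
Step i=2: Q has 2 at row 1, column 2; remove that cell from P, ejecting 4. So w(2) = 4. P is now [[2]].
Step i=1: Q has 1 at row 1, column 1; remove that cell from P, ejecting 2. So w(1) = 2. P is now [].

So w = 2 4 1 5 3.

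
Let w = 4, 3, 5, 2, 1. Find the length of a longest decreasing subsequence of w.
4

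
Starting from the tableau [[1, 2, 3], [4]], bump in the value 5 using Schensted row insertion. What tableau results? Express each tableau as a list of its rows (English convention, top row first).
5 is larger than every entry of row 1, so it is appended to row 1. The new tableau is [[1, 2, 3, 5], [4]].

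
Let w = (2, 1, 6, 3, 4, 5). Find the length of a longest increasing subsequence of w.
4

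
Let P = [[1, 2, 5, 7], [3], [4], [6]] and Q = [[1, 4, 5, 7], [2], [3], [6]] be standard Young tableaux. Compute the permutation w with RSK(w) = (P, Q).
6 4 1 3 5 2 7

Reverse the RSK construction: for i from n down to 1, find the cell of Q containing i, remove the entry at that cell from P, and reverse-bump it up through P; the value ejected from row 1 is w(i).

Step i=7: Q has 7 at row 1, column 4; remove that cell from P, ejecting 7. So w(7) = 7. P is now [[1, 2, 5], [3], [4], [6]].
Step i=6: Q has 6 at row 4, column 1; remove 6 from row 4 of P and reverse-bump: 6 enters row 3 and ejects 4; 4 enters row 2 and ejects 3; 3 enters row 1 and ejects 2. So w(6) = 2. P is now [[1, 3, 5], [4], [6]].
Step i=5: Q has 5 at row 1, column 3; remove that cell from P, ejecting 5. So w(5) = 5. P is now [[1, 3], [4], [6]].
Step i=4: Q has 4 at row 1, column 2; remove that cell from P, ejecting 3. So w(4) = 3. P is now [[1], [4], [6]].
Step i=3: Q has 3 at row 3, column 1; remove 6 from row 3 of P and reverse-bump: 6 enters row 2 and ejects 4; 4 enters row 1 and ejects 1. So w(3) = 1. P is now [[4], [6]].
Step i=2: Q has 2 at row 2, column 1; remove 6 from row 2 of P and reverse-bump: 6 enters row 1 and ejects 4. So w(2) = 4. P is now [[6]].
Step i=1: Q has 1 at row 1, column 1; remove that cell from P, ejecting 6. So w(1) = 6. P is now [].

So w = 6 4 1 3 5 2 7.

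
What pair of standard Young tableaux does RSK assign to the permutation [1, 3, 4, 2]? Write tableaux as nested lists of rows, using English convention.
P = [[1, 2, 4], [3]], Q = [[1, 2, 3], [4]]

Insert each entry of the permutation into P by Schensted row insertion, recording in Q the position of each new cell.

After inserting 1: P = [[1]].
After inserting 3: P = [[1, 3]].
After inserting 4: P = [[1, 3, 4]].
After inserting 2: P = [[1, 2, 4], [3]].

So P = [[1, 2, 4], [3]], Q = [[1, 2, 3], [4]].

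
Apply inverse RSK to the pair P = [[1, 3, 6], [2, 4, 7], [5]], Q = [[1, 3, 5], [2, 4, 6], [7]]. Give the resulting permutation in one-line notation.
2 1 5 4 7 6 3

Reverse the RSK construction: for i from n down to 1, find the cell of Q containing i, remove the entry at that cell from P, and reverse-bump it up through P; the value ejected from row 1 is w(i).

Step i=7: Q has 7 at row 3, column 1; remove 5 from row 3 of P and reverse-bump: 5 enters row 2 and ejects 4; 4 enters row 1 and ejects 3. So w(7) = 3. P is now [[1, 4, 6], [2, 5, 7]].
Step i=6: Q has 6 at row 2, column 3; remove 7 from row 2 of P and reverse-bump: 7 enters row 1 and ejects 6. So w(6) = 6. P is now [[1, 4, 7], [2, 5]].
Step i=5: Q has 5 at row 1, column 3; remove that cell from P, ejecting 7. So w(5) = 7. P is now [[1, 4], [2, 5]].
Step i=4: Q has 4 at row 2, column 2; remove 5 from row 2 of P and reverse-bump: 5 enters row 1 and ejects 4. So w(4) = 4. P is now [[1, 5], [2]].
Step i=3: Q has 3 at row 1, column 2; remove that cell from P, ejecting 5. So w(3) = 5. P is now [[1], [2]].
Step i=2: Q has 2 at row 2, column 1; remove 2 from row 2 of P and reverse-bump: 2 enters row 1 and ejects 1. So w(2) = 1. P is now [[2]].
Step i=1: Q has 1 at row 1, column 1; remove that cell from P, ejecting 2. So w(1) = 2. P is now [].

So w = 2 1 5 4 7 6 3.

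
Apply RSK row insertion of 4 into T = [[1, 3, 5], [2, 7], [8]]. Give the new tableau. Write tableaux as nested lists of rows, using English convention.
[[1, 3, 4], [2, 5], [7], [8]]

In row 1, 4 replaces 5 (the leftmost entry greater than 4); 5 is bumped to row 2. In row 2, 5 replaces 7 (the leftmost entry greater than 5); 7 is bumped to row 3. In row 3, 7 replaces 8 (the leftmost entry greater than 7); 8 is bumped to row 4. 8 starts a new row 4. The new tableau is [[1, 3, 4], [2, 5], [7], [8]].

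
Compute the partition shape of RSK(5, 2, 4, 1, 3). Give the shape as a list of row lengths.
[2, 2, 1]

Row-insert each entry into an empty tableau.

After inserting 5: P = [[5]].
After inserting 2: P = [[2], [5]].
After inserting 4: P = [[2, 4], [5]].
After inserting 1: P = [[1, 4], [2], [5]].
After inserting 3: P = [[1, 3], [2, 4], [5]].

The final insertion tableau P = [[1, 3], [2, 4], [5]] has shape [2, 2, 1].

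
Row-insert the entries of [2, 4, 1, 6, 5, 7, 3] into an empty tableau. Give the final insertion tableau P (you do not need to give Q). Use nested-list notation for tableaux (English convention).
P = [[1, 3, 5, 7], [2, 4], [6]]

After inserting 2: P = [[2]].
After inserting 4: P = [[2, 4]].
After inserting 1: P = [[1, 4], [2]].
After inserting 6: P = [[1, 4, 6], [2]].
After inserting 5: P = [[1, 4, 5], [2, 6]].
After inserting 7: P = [[1, 4, 5, 7], [2, 6]].
After inserting 3: P = [[1, 3, 5, 7], [2, 4], [6]].

So P = [[1, 3, 5, 7], [2, 4], [6]].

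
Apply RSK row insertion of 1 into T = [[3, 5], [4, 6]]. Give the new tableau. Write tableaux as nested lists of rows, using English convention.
In row 1, 1 replaces 3 (the leftmost entry greater than 1); 3 is bumped to row 2. In row 2, 3 replaces 4 (the leftmost entry greater than 3); 4 is bumped to row 3. 4 starts a new row 3. The new tableau is [[1, 5], [3, 6], [4]].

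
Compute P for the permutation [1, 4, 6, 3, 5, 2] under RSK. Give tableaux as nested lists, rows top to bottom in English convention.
P = [[1, 2, 5], [3, 6], [4]]

Insert 1: appended to row 1. P = [[1]].
Insert 4: appended to row 1. P = [[1, 4]].
Insert 6: appended to row 1. P = [[1, 4, 6]].
Insert 3: 3 bumps 4 from row 1; 4 starts row 2. P = [[1, 3, 6], [4]].
Insert 5: 5 bumps 6 from row 1; 6 appends to row 2. P = [[1, 3, 5], [4, 6]].
Insert 2: 2 bumps 3 from row 1; 3 bumps 4 from row 2; 4 starts row 3. P = [[1, 2, 5], [3, 6], [4]].

So P = [[1, 2, 5], [3, 6], [4]].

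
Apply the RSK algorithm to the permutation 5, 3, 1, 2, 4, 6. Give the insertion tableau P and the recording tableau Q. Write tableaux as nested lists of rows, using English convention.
Insert each entry of the permutation into P by Schensted row insertion, recording in Q the position of each new cell.

Insert 5: appended to row 1. P = [[5]].
Insert 3: 3 bumps 5 from row 1; 5 starts row 2. P = [[3], [5]].
Insert 1: 1 bumps 3 from row 1; 3 bumps 5 from row 2; 5 starts row 3. P = [[1], [3], [5]].
Insert 2: appended to row 1. P = [[1, 2], [3], [5]].
Insert 4: appended to row 1. P = [[1, 2, 4], [3], [5]].
Insert 6: appended to row 1. P = [[1, 2, 4, 6], [3], [5]].

So P = [[1, 2, 4, 6], [3], [5]], Q = [[1, 4, 5, 6], [2], [3]].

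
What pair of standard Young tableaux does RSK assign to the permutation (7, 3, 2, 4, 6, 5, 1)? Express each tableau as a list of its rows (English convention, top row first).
P = [[1, 4, 5], [2, 6], [3], [7]], Q = [[1, 4, 5], [2, 6], [3], [7]]

Insert each entry of the permutation into P by Schensted row insertion, recording in Q the position of each new cell.

Insert 7: appended to row 1. P = [[7]].
Insert 3: 3 bumps 7 from row 1; 7 starts row 2. P = [[3], [7]].
Insert 2: 2 bumps 3 from row 1; 3 bumps 7 from row 2; 7 starts row 3. P = [[2], [3], [7]].
Insert 4: appended to row 1. P = [[2, 4], [3], [7]].
Insert 6: appended to row 1. P = [[2, 4, 6], [3], [7]].
Insert 5: 5 bumps 6 from row 1; 6 appends to row 2. P = [[2, 4, 5], [3, 6], [7]].
Insert 1: 1 bumps 2 from row 1; 2 bumps 3 from row 2; 3 bumps 7 from row 3; 7 starts row 4. P = [[1, 4, 5], [2, 6], [3], [7]].

So P = [[1, 4, 5], [2, 6], [3], [7]], Q = [[1, 4, 5], [2, 6], [3], [7]].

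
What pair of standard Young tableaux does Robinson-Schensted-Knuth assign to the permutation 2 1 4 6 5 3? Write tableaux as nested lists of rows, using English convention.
P = [[1, 3, 5], [2, 4], [6]], Q = [[1, 3, 4], [2, 5], [6]]

Insert each entry of the permutation into P by Schensted row insertion, recording in Q the position of each new cell.

Insert 2: appended to row 1. P = [[2]].
Insert 1: 1 bumps 2 from row 1; 2 starts row 2. P = [[1], [2]].
Insert 4: appended to row 1. P = [[1, 4], [2]].
Insert 6: appended to row 1. P = [[1, 4, 6], [2]].
Insert 5: 5 bumps 6 from row 1; 6 appends to row 2. P = [[1, 4, 5], [2, 6]].
Insert 3: 3 bumps 4 from row 1; 4 bumps 6 from row 2; 6 starts row 3. P = [[1, 3, 5], [2, 4], [6]].

So P = [[1, 3, 5], [2, 4], [6]], Q = [[1, 3, 4], [2, 5], [6]].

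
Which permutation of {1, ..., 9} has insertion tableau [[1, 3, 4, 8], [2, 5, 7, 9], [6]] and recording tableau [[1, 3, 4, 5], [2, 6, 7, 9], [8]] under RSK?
Reverse the RSK construction: for i from n down to 1, find the cell of Q containing i, remove the entry at that cell from P, and reverse-bump it up through P; the value ejected from row 1 is w(i).

Step i=9: Q has 9 at row 2, column 4; remove 9 from row 2 of P and reverse-bump: 9 enters row 1 and ejects 8. So w(9) = 8. P is now [[1, 3, 4, 9], [2, 5, 7], [6]].
Step i=8: Q has 8 at row 3, column 1; remove 6 from row 3 of P and reverse-bump: 6 enters row 2 and ejects 5; 5 enters row 1 and ejects 4. So w(8) = 4. P is now [[1, 3, 5, 9], [2, 6, 7]].
Step i=7: Q has 7 at row 2, column 3; remove 7 from row 2 of P and reverse-bump: 7 enters row 1 and ejects 5. So w(7) = 5. P is now [[1, 3, 7, 9], [2, 6]].
Step i=6: Q has 6 at row 2, column 2; remove 6 from row 2 of P and reverse-bump: 6 enters row 1 and ejects 3. So w(6) = 3. P is now [[1, 6, 7, 9], [2]].
Step i=5: Q has 5 at row 1, column 4; remove that cell from P, ejecting 9. So w(5) = 9. P is now [[1, 6, 7], [2]].
Step i=4: Q has 4 at row 1, column 3; remove that cell from P, ejecting 7. So w(4) = 7. P is now [[1, 6], [2]].
Step i=3: Q has 3 at row 1, column 2; remove that cell from P, ejecting 6. So w(3) = 6. P is now [[1], [2]].
Step i=2: Q has 2 at row 2, column 1; remove 2 from row 2 of P and reverse-bump: 2 enters row 1 and ejects 1. So w(2) = 1. P is now [[2]].
Step i=1: Q has 1 at row 1, column 1; remove that cell from P, ejecting 2. So w(1) = 2. P is now [].

So w = 2 1 6 7 9 3 5 4 8.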